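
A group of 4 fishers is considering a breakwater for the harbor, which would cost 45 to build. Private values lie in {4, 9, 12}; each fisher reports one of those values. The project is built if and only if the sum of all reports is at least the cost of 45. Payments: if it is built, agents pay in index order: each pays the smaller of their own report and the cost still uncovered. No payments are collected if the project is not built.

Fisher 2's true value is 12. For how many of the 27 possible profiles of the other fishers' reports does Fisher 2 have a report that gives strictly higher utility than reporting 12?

Others report (12, 12, 12): truth gives 0; report 9 gives 3 > 0. Violating.
Others report (4, 4, 4): truth gives 0; no alternative beats it.
Others report (4, 4, 9): truth gives 0; no alternative beats it.
(Checking all 27 profiles: 1 has a profitable deviation, 26 do not.)

1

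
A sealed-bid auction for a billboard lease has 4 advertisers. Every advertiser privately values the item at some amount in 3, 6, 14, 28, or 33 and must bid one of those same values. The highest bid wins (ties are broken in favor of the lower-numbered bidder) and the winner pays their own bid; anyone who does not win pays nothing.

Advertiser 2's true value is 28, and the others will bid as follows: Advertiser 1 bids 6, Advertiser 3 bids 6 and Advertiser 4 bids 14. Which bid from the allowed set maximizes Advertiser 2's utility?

14

Bid 3: loses, pays 0, utility 0.
Bid 6: loses, pays 0, utility 0.
Bid 14: wins, pays 14, utility 28 - 14 = 14.
Bid 28: wins, pays 28, utility 28 - 28 = 0.
Bid 33: wins, pays 33, utility 28 - 33 = -5.
The best choice is 14 with utility 14.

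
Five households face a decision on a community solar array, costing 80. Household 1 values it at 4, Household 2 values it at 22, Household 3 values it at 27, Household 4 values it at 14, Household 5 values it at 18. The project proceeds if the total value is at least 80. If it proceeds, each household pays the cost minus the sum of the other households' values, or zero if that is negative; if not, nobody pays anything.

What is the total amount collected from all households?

61

Total value 85 ≥ cost 80, so it is built.
Household 1: others sum to 81; max(0, 80 - 81) = 0.
Household 2: others sum to 63; max(0, 80 - 63) = 17.
Household 3: others sum to 58; max(0, 80 - 58) = 22.
Household 4: others sum to 71; max(0, 80 - 71) = 9.
Household 5: others sum to 67; max(0, 80 - 67) = 13.
Total collected = 0 + 17 + 22 + 9 + 13 = 61.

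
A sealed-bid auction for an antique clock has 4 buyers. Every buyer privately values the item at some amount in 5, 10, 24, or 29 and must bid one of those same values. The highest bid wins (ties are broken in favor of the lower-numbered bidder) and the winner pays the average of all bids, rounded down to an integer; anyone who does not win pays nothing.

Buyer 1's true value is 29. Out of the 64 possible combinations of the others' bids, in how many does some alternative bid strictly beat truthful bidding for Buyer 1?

27

Others bid (5, 5, 5): truth gives 18; bid 5 gives 24 > 18. Violating.
Others bid (5, 5, 10): truth gives 17; bid 10 gives 22 > 17. Violating.
Others bid (5, 5, 24): truth gives 14; bid 24 gives 15 > 14. Violating.
Others bid (5, 10, 5): truth gives 17; bid 10 gives 22 > 17. Violating.
Others bid (5, 5, 29): truth gives 12; no alternative beats it.
Others bid (5, 10, 29): truth gives 11; no alternative beats it.
(Checking all 64 profiles: 27 have a profitable deviation, 37 do not.)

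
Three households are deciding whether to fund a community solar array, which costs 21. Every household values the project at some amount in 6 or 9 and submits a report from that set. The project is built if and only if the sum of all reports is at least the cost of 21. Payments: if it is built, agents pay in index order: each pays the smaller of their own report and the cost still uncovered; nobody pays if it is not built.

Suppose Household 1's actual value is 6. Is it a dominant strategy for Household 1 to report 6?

Check each profile of the others' reports and compare truth against every alternative report.
Others report (6, 6): truth gives 0, best alternative gives -3.
Others report (6, 9): truth gives 0, best alternative gives -3.
Others report (9, 6): truth gives 0, best alternative gives -3.
Others report (9, 9): truth gives 0, best alternative gives -3.
In every case the truthful report is at least as good as any alternative, so it is a dominant strategy.

Yes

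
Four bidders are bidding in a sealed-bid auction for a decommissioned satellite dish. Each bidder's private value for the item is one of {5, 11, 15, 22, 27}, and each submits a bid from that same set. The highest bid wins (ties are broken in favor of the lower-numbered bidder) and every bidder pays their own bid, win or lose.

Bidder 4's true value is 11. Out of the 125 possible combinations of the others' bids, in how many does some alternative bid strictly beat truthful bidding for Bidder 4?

Others bid (5, 5, 11): truth gives -11; bid 15 gives -4 > -11. Violating.
Others bid (5, 5, 15): truth gives -11; bid 5 gives -5 > -11. Violating.
Others bid (5, 5, 22): truth gives -11; bid 5 gives -5 > -11. Violating.
Others bid (5, 5, 27): truth gives -11; bid 5 gives -5 > -11. Violating.
Others bid (5, 5, 5): truth gives 0; no alternative beats it.
(Checking all 125 profiles: 124 have a profitable deviation, 1 does not.)

124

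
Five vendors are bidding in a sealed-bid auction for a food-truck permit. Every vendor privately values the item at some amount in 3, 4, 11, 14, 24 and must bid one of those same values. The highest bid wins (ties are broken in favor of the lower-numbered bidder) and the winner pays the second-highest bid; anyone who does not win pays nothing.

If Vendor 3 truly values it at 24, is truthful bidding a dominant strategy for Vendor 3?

Check each profile of the others' bids and compare truth against every alternative bid.
Others bid (3, 14, 3, 3): truth gives 10, best alternative gives 0.
Others bid (3, 14, 3, 4): truth gives 10, best alternative gives 0.
Others bid (3, 14, 3, 11): truth gives 10, best alternative gives 0.
Others bid (3, 14, 3, 14): truth gives 10, best alternative gives 0.
Others bid (3, 14, 4, 3): truth gives 10, best alternative gives 0.
Others bid (3, 14, 4, 4): truth gives 10, best alternative gives 0.
(Remaining 619 profiles checked similarly; truth is weakly best in each.)
In every case the truthful bid is at least as good as any alternative, so it is a dominant strategy.

Yes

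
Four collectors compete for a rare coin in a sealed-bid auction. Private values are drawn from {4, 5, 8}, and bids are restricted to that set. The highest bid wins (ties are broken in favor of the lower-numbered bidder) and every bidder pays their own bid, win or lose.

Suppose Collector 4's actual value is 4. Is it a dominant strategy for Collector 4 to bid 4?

Consider the case where Collector 1 bids 4, Collector 2 bids 4 and Collector 3 bids 4.
Truthful bid 4: loses but pays 4, utility -4.
Bid 5 instead: wins, pays 5, utility 4 - 5 = -1.
Since -1 > -4, bidding 5 is strictly better here, so truthful bidding is not dominant.

No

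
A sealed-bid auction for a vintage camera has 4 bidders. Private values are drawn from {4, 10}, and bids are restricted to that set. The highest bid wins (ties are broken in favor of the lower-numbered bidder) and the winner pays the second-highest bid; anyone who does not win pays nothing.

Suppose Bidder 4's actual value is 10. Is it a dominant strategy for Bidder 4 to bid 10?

Check each profile of the others' bids and compare truth against every alternative bid.
Others bid (4, 4, 4): truth gives 6, best alternative gives 0.
Others bid (4, 4, 10): truth gives 0, best alternative gives 0.
Others bid (4, 10, 4): truth gives 0, best alternative gives 0.
Others bid (4, 10, 10): truth gives 0, best alternative gives 0.
Others bid (10, 4, 4): truth gives 0, best alternative gives 0.
Others bid (10, 4, 10): truth gives 0, best alternative gives 0.
(Remaining 2 profiles checked similarly; truth is weakly best in each.)
In every case the truthful bid is at least as good as any alternative, so it is a dominant strategy.

Yes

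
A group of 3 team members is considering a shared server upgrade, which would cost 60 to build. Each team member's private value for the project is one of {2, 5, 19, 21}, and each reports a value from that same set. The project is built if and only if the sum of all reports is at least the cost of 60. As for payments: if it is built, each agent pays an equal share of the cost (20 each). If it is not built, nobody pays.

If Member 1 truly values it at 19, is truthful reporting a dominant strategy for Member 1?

No

Consider the case where Member 2 reports 21 and Member 3 reports 21.
Truthful report 19: project built, pays 20, utility 19 - 20 = -1.
Report 2 instead: project not built, utility 0.
Since 0 > -1, reporting 2 is strictly better here, so truthful reporting is not dominant.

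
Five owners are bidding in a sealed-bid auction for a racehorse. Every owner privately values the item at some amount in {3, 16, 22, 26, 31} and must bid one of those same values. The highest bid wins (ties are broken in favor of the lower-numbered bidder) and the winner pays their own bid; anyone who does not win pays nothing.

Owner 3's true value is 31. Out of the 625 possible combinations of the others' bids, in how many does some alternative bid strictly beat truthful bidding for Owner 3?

Others bid (3, 3, 3, 3): truth gives 0; bid 16 gives 15 > 0. Violating.
Others bid (3, 3, 3, 16): truth gives 0; bid 16 gives 15 > 0. Violating.
Others bid (3, 3, 3, 22): truth gives 0; bid 22 gives 9 > 0. Violating.
Others bid (3, 3, 3, 26): truth gives 0; bid 26 gives 5 > 0. Violating.
Others bid (3, 3, 3, 31): truth gives 0; no alternative beats it.
Others bid (3, 3, 16, 31): truth gives 0; no alternative beats it.
(Checking all 625 profiles: 144 have a profitable deviation, 481 do not.)

144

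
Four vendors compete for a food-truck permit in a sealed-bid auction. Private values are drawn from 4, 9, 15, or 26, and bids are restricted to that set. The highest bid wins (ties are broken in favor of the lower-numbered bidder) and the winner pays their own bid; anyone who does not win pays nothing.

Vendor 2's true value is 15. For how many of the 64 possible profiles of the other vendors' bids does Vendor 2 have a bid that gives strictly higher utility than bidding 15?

4

Others bid (4, 4, 4): truth gives 0; bid 9 gives 6 > 0. Violating.
Others bid (4, 4, 9): truth gives 0; bid 9 gives 6 > 0. Violating.
Others bid (4, 9, 4): truth gives 0; bid 9 gives 6 > 0. Violating.
Others bid (4, 9, 9): truth gives 0; bid 9 gives 6 > 0. Violating.
Others bid (4, 4, 15): truth gives 0; no alternative beats it.
Others bid (4, 4, 26): truth gives 0; no alternative beats it.
(Checking all 64 profiles: 4 have a profitable deviation, 60 do not.)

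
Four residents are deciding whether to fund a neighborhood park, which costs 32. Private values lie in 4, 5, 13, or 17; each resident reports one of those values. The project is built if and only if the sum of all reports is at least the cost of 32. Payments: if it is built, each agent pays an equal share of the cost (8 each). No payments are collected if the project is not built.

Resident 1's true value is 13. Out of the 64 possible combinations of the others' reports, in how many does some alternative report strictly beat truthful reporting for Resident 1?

Others report (5, 5, 5): truth gives 0; report 17 gives 5 > 0. Violating.
Others report (4, 4, 4): truth gives 0; no alternative beats it.
Others report (4, 4, 5): truth gives 0; no alternative beats it.
(Checking all 64 profiles: 1 has a profitable deviation, 63 do not.)

1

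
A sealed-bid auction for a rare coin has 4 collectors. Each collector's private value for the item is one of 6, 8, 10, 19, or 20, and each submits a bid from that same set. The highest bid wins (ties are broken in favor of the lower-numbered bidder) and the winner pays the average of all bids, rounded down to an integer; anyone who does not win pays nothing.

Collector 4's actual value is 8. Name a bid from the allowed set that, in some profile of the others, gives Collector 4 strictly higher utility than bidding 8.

Suppose Collector 1 bids 6, Collector 2 bids 6 and Collector 3 bids 8.
Bid 8: loses, pays 0, utility 0.
Bid 10: wins, pays 7, utility 8 - 7 = 1.
So bidding 10 beats truth here (1 > 0).

10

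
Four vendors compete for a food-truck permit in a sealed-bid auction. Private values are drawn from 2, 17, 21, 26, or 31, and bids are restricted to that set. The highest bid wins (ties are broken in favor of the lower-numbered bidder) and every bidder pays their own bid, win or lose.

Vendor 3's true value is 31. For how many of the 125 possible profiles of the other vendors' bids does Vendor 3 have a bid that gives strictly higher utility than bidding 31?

81

Others bid (2, 2, 2): truth gives 0; bid 17 gives 14 > 0. Violating.
Others bid (2, 2, 17): truth gives 0; bid 17 gives 14 > 0. Violating.
Others bid (2, 2, 21): truth gives 0; bid 21 gives 10 > 0. Violating.
Others bid (2, 2, 26): truth gives 0; bid 26 gives 5 > 0. Violating.
Others bid (2, 2, 31): truth gives 0; no alternative beats it.
Others bid (2, 17, 31): truth gives 0; no alternative beats it.
(Checking all 125 profiles: 81 have a profitable deviation, 44 do not.)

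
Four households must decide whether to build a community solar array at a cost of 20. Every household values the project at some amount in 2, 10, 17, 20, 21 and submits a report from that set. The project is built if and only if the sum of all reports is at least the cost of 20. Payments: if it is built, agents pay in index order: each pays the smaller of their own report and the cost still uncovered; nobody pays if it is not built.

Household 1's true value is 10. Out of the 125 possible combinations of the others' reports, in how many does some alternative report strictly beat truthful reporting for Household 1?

Others report (2, 2, 17): truth gives 0; report 2 gives 8 > 0. Violating.
Others report (2, 2, 20): truth gives 0; report 2 gives 8 > 0. Violating.
Others report (2, 2, 21): truth gives 0; report 2 gives 8 > 0. Violating.
Others report (2, 10, 10): truth gives 0; report 2 gives 8 > 0. Violating.
Others report (2, 2, 2): truth gives 0; no alternative beats it.
Others report (2, 2, 10): truth gives 0; no alternative beats it.
(Checking all 125 profiles: 121 have a profitable deviation, 4 do not.)

121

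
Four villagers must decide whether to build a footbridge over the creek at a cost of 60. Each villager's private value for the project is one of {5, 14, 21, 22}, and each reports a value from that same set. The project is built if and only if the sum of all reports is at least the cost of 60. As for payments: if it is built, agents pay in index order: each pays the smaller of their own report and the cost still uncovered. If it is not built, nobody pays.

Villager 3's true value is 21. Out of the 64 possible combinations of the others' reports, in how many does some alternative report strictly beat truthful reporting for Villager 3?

38

Others report (5, 21, 21): truth gives 0; report 14 gives 7 > 0. Violating.
Others report (5, 21, 22): truth gives 0; report 14 gives 7 > 0. Violating.
Others report (5, 22, 21): truth gives 0; report 14 gives 7 > 0. Violating.
Others report (5, 22, 22): truth gives 0; report 14 gives 7 > 0. Violating.
Others report (5, 5, 5): truth gives 0; no alternative beats it.
Others report (5, 5, 14): truth gives 0; no alternative beats it.
(Checking all 64 profiles: 38 have a profitable deviation, 26 do not.)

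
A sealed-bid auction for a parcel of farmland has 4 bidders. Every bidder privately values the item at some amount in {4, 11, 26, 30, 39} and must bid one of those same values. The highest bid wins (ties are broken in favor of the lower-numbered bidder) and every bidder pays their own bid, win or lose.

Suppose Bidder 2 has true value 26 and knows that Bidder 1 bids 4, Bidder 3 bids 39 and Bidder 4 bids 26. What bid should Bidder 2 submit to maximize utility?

4

Bid 4: loses but pays 4, utility -4.
Bid 11: loses but pays 11, utility -11.
Bid 26: loses but pays 26, utility -26.
Bid 30: loses but pays 30, utility -30.
Bid 39: wins, pays 39, utility 26 - 39 = -13.
The best choice is 4 with utility -4.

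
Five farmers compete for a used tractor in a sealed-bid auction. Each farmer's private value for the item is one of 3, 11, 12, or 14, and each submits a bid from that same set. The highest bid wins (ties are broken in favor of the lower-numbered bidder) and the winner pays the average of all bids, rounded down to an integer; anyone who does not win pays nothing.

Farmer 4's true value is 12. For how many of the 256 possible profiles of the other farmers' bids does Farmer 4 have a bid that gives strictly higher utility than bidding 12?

Others bid (3, 3, 3, 14): truth gives 0; bid 14 gives 5 > 0. Violating.
Others bid (3, 3, 11, 14): truth gives 0; bid 14 gives 3 > 0. Violating.
Others bid (3, 3, 12, 3): truth gives 0; bid 14 gives 5 > 0. Violating.
Others bid (3, 3, 12, 11): truth gives 0; bid 14 gives 4 > 0. Violating.
Others bid (3, 3, 3, 3): truth gives 8; no alternative beats it.
Others bid (3, 3, 3, 11): truth gives 6; no alternative beats it.
(Checking all 256 profiles: 65 have a profitable deviation, 191 do not.)

65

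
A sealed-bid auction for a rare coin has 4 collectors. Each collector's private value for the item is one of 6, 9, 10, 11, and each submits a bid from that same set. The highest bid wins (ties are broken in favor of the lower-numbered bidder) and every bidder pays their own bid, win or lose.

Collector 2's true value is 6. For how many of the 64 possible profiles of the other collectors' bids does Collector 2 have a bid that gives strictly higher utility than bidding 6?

48

Others bid (6, 6, 6): truth gives -6; bid 9 gives -3 > -6. Violating.
Others bid (6, 6, 9): truth gives -6; bid 9 gives -3 > -6. Violating.
Others bid (6, 6, 10): truth gives -6; bid 10 gives -4 > -6. Violating.
Others bid (6, 6, 11): truth gives -6; bid 11 gives -5 > -6. Violating.
Others bid (11, 6, 6): truth gives -6; no alternative beats it.
Others bid (11, 6, 9): truth gives -6; no alternative beats it.
(Checking all 64 profiles: 48 have a profitable deviation, 16 do not.)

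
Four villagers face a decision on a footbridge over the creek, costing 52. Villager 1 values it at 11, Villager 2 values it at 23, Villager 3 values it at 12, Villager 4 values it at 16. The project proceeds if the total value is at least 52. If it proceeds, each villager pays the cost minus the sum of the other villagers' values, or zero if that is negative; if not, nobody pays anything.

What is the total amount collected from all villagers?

Total value 62 ≥ cost 52, so it is built.
Villager 1: others sum to 51; max(0, 52 - 51) = 1.
Villager 2: others sum to 39; max(0, 52 - 39) = 13.
Villager 3: others sum to 50; max(0, 52 - 50) = 2.
Villager 4: others sum to 46; max(0, 52 - 46) = 6.
Total collected = 1 + 13 + 2 + 6 = 22.

22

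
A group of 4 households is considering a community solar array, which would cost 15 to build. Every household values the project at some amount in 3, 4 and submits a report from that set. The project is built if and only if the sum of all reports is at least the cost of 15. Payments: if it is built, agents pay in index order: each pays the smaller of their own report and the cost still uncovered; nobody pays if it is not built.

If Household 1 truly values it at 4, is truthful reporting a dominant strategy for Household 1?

No

Consider the case where Household 2 reports 4, Household 3 reports 4 and Household 4 reports 4.
Truthful report 4: project built, pays 4, utility 4 - 4 = 0.
Report 3 instead: project built, pays 3, utility 4 - 3 = 1.
Since 1 > 0, reporting 3 is strictly better here, so truthful reporting is not dominant.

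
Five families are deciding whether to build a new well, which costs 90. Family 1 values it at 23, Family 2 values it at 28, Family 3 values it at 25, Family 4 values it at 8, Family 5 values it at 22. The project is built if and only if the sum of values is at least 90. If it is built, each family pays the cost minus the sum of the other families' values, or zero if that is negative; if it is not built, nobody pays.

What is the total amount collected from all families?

Total value 106 ≥ cost 90, so it is built.
Family 1: others sum to 83; max(0, 90 - 83) = 7.
Family 2: others sum to 78; max(0, 90 - 78) = 12.
Family 3: others sum to 81; max(0, 90 - 81) = 9.
Family 4: others sum to 98; max(0, 90 - 98) = 0.
Family 5: others sum to 84; max(0, 90 - 84) = 6.
Total collected = 7 + 12 + 9 + 0 + 6 = 34.

34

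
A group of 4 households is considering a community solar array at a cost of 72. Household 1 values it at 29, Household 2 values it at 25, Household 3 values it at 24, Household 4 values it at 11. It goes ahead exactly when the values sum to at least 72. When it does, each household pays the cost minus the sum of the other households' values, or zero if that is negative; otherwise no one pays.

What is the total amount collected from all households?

27

Total value 89 ≥ cost 72, so it is built.
Household 1: others sum to 60; max(0, 72 - 60) = 12.
Household 2: others sum to 64; max(0, 72 - 64) = 8.
Household 3: others sum to 65; max(0, 72 - 65) = 7.
Household 4: others sum to 78; max(0, 72 - 78) = 0.
Total collected = 12 + 8 + 7 + 0 = 27.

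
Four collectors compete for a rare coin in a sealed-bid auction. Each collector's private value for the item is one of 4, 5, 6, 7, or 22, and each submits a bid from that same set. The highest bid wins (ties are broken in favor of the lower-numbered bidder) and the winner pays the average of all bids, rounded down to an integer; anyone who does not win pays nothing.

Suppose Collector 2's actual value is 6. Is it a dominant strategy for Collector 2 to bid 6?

No

Consider the case where Collector 1 bids 4, Collector 3 bids 4 and Collector 4 bids 7.
Truthful bid 6: loses, pays 0, utility 0.
Bid 7 instead: wins, pays 5, utility 6 - 5 = 1.
Since 1 > 0, bidding 7 is strictly better here, so truthful bidding is not dominant.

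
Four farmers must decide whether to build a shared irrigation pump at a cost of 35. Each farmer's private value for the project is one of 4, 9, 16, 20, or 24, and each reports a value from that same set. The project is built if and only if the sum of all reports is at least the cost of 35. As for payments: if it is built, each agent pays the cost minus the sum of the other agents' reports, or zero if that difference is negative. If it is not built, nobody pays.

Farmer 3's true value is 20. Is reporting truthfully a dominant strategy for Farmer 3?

Check each profile of the others' reports and compare truth against every alternative report.
Others report (4, 9, 24): truth gives 20, best alternative gives 20.
Others report (4, 16, 16): truth gives 20, best alternative gives 20.
Others report (4, 16, 20): truth gives 20, best alternative gives 20.
Others report (4, 16, 24): truth gives 20, best alternative gives 20.
Others report (4, 20, 16): truth gives 20, best alternative gives 20.
Others report (4, 20, 20): truth gives 20, best alternative gives 20.
(Remaining 119 profiles checked similarly; truth is weakly best in each.)
In every case the truthful report is at least as good as any alternative, so it is a dominant strategy.

Yes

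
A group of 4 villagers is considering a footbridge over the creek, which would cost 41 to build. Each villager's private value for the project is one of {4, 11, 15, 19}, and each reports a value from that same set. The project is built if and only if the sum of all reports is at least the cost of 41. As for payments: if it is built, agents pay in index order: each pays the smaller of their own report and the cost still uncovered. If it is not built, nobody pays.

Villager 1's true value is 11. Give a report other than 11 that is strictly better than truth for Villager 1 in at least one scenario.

Suppose Villager 2 reports 4, Villager 3 reports 15 and Villager 4 reports 19.
Report 11: project built, pays 11, utility 11 - 11 = 0.
Report 4: project built, pays 4, utility 11 - 4 = 7.
So reporting 4 beats truth here (7 > 0).

4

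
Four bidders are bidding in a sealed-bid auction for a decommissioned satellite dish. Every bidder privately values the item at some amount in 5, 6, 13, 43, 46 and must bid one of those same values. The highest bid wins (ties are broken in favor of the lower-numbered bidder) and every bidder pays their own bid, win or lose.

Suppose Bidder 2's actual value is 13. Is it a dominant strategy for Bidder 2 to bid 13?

No

Consider the case where Bidder 1 bids 5, Bidder 3 bids 5 and Bidder 4 bids 5.
Truthful bid 13: wins, pays 13, utility 13 - 13 = 0.
Bid 6 instead: wins, pays 6, utility 13 - 6 = 7.
Since 7 > 0, bidding 6 is strictly better here, so truthful bidding is not dominant.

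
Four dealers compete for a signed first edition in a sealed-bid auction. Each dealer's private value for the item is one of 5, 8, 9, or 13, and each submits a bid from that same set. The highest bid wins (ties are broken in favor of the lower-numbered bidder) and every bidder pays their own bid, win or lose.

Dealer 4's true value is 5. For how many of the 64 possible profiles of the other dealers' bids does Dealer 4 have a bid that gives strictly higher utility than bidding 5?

Others bid (5, 5, 5): truth gives -5; bid 8 gives -3 > -5. Violating.
Others bid (5, 5, 8): truth gives -5; bid 9 gives -4 > -5. Violating.
Others bid (5, 8, 5): truth gives -5; bid 9 gives -4 > -5. Violating.
Others bid (5, 8, 8): truth gives -5; bid 9 gives -4 > -5. Violating.
Others bid (5, 5, 9): truth gives -5; no alternative beats it.
Others bid (5, 5, 13): truth gives -5; no alternative beats it.
(Checking all 64 profiles: 8 have a profitable deviation, 56 do not.)

8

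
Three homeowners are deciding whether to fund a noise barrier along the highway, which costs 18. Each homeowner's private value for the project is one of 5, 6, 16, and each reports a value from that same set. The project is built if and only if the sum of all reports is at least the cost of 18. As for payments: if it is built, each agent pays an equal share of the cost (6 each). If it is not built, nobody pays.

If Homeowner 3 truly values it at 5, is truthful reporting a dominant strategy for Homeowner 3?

Yes

Check each profile of the others' reports and compare truth against every alternative report.
Others report (6, 6): truth gives 0, best alternative gives -1.
Others report (5, 16): truth gives -1, best alternative gives -1.
Others report (6, 16): truth gives -1, best alternative gives -1.
Others report (16, 5): truth gives -1, best alternative gives -1.
Others report (16, 6): truth gives -1, best alternative gives -1.
Others report (16, 16): truth gives -1, best alternative gives -1.
(Remaining 3 profiles checked similarly; truth is weakly best in each.)
In every case the truthful report is at least as good as any alternative, so it is a dominant strategy.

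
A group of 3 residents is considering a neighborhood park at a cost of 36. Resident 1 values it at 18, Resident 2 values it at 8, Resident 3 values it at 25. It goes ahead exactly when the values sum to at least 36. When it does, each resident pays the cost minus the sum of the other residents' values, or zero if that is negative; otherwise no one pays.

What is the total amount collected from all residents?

13

Total value 51 ≥ cost 36, so it is built.
Resident 1: others sum to 33; max(0, 36 - 33) = 3.
Resident 2: others sum to 43; max(0, 36 - 43) = 0.
Resident 3: others sum to 26; max(0, 36 - 26) = 10.
Total collected = 3 + 0 + 10 = 13.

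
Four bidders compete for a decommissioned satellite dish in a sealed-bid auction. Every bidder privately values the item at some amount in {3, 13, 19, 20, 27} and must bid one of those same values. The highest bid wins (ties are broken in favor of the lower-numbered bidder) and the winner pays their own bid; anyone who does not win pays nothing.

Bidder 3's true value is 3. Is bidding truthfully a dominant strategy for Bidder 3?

Check each profile of the others' bids and compare truth against every alternative bid.
Others bid (3, 3, 3): truth gives 0, best alternative gives -10.
Others bid (3, 3, 13): truth gives 0, best alternative gives -10.
Others bid (3, 3, 19): truth gives 0, best alternative gives 0.
Others bid (3, 3, 20): truth gives 0, best alternative gives 0.
Others bid (3, 3, 27): truth gives 0, best alternative gives 0.
Others bid (3, 13, 3): truth gives 0, best alternative gives 0.
(Remaining 119 profiles checked similarly; truth is weakly best in each.)
In every case the truthful bid is at least as good as any alternative, so it is a dominant strategy.

Yes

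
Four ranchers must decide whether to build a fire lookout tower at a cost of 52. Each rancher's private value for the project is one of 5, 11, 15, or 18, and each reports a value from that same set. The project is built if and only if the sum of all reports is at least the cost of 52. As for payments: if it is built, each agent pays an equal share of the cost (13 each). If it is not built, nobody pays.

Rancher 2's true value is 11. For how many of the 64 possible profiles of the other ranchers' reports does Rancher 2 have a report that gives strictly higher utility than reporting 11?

13

Others report (5, 18, 18): truth gives -2; report 5 gives 0 > -2. Violating.
Others report (11, 15, 15): truth gives -2; report 5 gives 0 > -2. Violating.
Others report (11, 15, 18): truth gives -2; report 5 gives 0 > -2. Violating.
Others report (11, 18, 15): truth gives -2; report 5 gives 0 > -2. Violating.
Others report (5, 5, 5): truth gives 0; no alternative beats it.
Others report (5, 5, 11): truth gives 0; no alternative beats it.
(Checking all 64 profiles: 13 have a profitable deviation, 51 do not.)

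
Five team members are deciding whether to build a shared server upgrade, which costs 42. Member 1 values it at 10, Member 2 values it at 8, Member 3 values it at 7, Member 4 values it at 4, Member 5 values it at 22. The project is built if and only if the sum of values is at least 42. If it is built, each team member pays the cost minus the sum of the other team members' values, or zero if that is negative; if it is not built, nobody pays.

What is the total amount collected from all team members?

Total value 51 ≥ cost 42, so it is built.
Member 1: others sum to 41; max(0, 42 - 41) = 1.
Member 2: others sum to 43; max(0, 42 - 43) = 0.
Member 3: others sum to 44; max(0, 42 - 44) = 0.
Member 4: others sum to 47; max(0, 42 - 47) = 0.
Member 5: others sum to 29; max(0, 42 - 29) = 13.
Total collected = 1 + 0 + 0 + 0 + 13 = 14.

14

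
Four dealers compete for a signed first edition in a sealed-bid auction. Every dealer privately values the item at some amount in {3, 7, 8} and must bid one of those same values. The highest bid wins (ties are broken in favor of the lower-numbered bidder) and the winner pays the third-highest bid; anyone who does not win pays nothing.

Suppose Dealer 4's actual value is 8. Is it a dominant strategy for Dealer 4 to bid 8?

Check each profile of the others' bids and compare truth against every alternative bid.
Others bid (3, 3, 7): truth gives 5, best alternative gives 0.
Others bid (3, 7, 3): truth gives 5, best alternative gives 0.
Others bid (7, 3, 3): truth gives 5, best alternative gives 0.
Others bid (3, 7, 7): truth gives 1, best alternative gives 0.
Others bid (7, 3, 7): truth gives 1, best alternative gives 0.
Others bid (7, 7, 3): truth gives 1, best alternative gives 0.
(Remaining 21 profiles checked similarly; truth is weakly best in each.)
In every case the truthful bid is at least as good as any alternative, so it is a dominant strategy.

Yes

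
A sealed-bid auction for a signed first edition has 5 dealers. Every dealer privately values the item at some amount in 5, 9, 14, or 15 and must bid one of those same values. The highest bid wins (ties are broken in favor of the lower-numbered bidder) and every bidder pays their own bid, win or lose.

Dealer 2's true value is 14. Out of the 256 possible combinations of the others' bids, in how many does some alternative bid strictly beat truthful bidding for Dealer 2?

Others bid (5, 5, 5, 5): truth gives 0; bid 9 gives 5 > 0. Violating.
Others bid (5, 5, 5, 9): truth gives 0; bid 9 gives 5 > 0. Violating.
Others bid (5, 5, 5, 15): truth gives -14; bid 15 gives -1 > -14. Violating.
Others bid (5, 5, 9, 5): truth gives 0; bid 9 gives 5 > 0. Violating.
Others bid (5, 5, 5, 14): truth gives 0; no alternative beats it.
Others bid (5, 5, 9, 14): truth gives 0; no alternative beats it.
(Checking all 256 profiles: 210 have a profitable deviation, 46 do not.)

210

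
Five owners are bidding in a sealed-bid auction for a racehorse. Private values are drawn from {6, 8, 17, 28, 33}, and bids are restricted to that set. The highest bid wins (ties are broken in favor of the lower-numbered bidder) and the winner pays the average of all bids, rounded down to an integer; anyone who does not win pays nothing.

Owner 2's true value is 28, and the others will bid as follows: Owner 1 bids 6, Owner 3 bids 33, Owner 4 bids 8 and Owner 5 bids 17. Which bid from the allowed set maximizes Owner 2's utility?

33

Bid 6: loses, pays 0, utility 0.
Bid 8: loses, pays 0, utility 0.
Bid 17: loses, pays 0, utility 0.
Bid 28: loses, pays 0, utility 0.
Bid 33: wins, pays 19, utility 28 - 19 = 9.
The best choice is 33 with utility 9.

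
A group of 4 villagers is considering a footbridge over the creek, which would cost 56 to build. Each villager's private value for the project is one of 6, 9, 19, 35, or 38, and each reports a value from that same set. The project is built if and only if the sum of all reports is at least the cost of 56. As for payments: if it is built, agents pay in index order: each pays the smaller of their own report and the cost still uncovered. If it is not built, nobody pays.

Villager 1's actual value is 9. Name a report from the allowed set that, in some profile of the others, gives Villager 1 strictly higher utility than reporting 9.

Suppose Villager 2 reports 6, Villager 3 reports 6 and Villager 4 reports 38.
Report 9: project built, pays 9, utility 9 - 9 = 0.
Report 6: project built, pays 6, utility 9 - 6 = 3.
So reporting 6 beats truth here (3 > 0).

6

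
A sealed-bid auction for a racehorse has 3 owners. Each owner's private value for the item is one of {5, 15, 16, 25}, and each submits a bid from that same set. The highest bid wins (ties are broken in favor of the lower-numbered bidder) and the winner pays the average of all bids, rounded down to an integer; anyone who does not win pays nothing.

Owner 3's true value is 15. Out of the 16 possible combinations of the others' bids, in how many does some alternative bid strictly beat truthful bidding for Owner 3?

Others bid (5, 15): truth gives 0; bid 16 gives 3 > 0. Violating.
Others bid (15, 5): truth gives 0; bid 16 gives 3 > 0. Violating.
Others bid (5, 5): truth gives 7; no alternative beats it.
Others bid (5, 16): truth gives 0; no alternative beats it.
(Checking all 16 profiles: 2 have a profitable deviation, 14 do not.)

2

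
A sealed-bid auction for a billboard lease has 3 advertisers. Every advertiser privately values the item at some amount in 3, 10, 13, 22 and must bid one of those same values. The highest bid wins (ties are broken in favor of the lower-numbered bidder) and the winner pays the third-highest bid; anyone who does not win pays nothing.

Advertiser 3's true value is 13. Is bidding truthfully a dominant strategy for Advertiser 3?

No

Consider the case where Advertiser 1 bids 3 and Advertiser 2 bids 13.
Truthful bid 13: loses, pays 0, utility 0.
Bid 22 instead: wins, pays 3, utility 13 - 3 = 10.
Since 10 > 0, bidding 22 is strictly better here, so truthful bidding is not dominant.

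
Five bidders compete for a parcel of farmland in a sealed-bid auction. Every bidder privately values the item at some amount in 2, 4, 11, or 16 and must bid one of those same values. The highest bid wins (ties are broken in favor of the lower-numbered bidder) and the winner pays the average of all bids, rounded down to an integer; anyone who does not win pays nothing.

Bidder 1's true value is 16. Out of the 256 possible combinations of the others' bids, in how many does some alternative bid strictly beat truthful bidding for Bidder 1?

Others bid (2, 2, 2, 2): truth gives 12; bid 2 gives 14 > 12. Violating.
Others bid (2, 2, 2, 4): truth gives 11; bid 4 gives 14 > 11. Violating.
Others bid (2, 2, 2, 11): truth gives 10; bid 11 gives 11 > 10. Violating.
Others bid (2, 2, 4, 2): truth gives 11; bid 4 gives 14 > 11. Violating.
Others bid (2, 2, 2, 16): truth gives 9; no alternative beats it.
Others bid (2, 2, 4, 16): truth gives 8; no alternative beats it.
(Checking all 256 profiles: 81 have a profitable deviation, 175 do not.)

81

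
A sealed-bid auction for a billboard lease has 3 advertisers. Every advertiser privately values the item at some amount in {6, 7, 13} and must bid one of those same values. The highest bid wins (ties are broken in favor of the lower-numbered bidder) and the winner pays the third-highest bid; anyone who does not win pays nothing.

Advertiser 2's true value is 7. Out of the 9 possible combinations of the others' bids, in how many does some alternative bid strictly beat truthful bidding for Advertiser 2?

2

Others bid (6, 13): truth gives 0; bid 13 gives 1 > 0. Violating.
Others bid (7, 6): truth gives 0; bid 13 gives 1 > 0. Violating.
Others bid (6, 6): truth gives 1; no alternative beats it.
Others bid (6, 7): truth gives 1; no alternative beats it.
(Checking all 9 profiles: 2 have a profitable deviation, 7 do not.)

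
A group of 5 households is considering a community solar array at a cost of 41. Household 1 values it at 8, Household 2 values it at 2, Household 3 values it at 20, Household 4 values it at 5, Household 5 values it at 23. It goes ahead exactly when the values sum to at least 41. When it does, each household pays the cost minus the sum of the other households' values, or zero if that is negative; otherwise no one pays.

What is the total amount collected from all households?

Total value 58 ≥ cost 41, so it is built.
Household 1: others sum to 50; max(0, 41 - 50) = 0.
Household 2: others sum to 56; max(0, 41 - 56) = 0.
Household 3: others sum to 38; max(0, 41 - 38) = 3.
Household 4: others sum to 53; max(0, 41 - 53) = 0.
Household 5: others sum to 35; max(0, 41 - 35) = 6.
Total collected = 0 + 0 + 3 + 0 + 6 = 9.

9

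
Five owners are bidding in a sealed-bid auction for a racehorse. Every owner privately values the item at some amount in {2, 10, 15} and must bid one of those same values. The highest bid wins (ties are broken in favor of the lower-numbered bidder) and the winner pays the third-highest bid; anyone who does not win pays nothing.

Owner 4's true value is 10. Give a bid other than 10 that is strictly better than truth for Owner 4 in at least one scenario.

15

Suppose Owner 1 bids 2, Owner 2 bids 2, Owner 3 bids 2 and Owner 5 bids 15.
Bid 10: loses, pays 0, utility 0.
Bid 15: wins, pays 2, utility 10 - 2 = 8.
So bidding 15 beats truth here (8 > 0).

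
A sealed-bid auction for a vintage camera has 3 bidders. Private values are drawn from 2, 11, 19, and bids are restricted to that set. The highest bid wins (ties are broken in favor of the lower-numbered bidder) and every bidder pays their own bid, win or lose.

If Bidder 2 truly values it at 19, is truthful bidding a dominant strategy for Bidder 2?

No

Consider the case where Bidder 1 bids 2 and Bidder 3 bids 2.
Truthful bid 19: wins, pays 19, utility 19 - 19 = 0.
Bid 11 instead: wins, pays 11, utility 19 - 11 = 8.
Since 8 > 0, bidding 11 is strictly better here, so truthful bidding is not dominant.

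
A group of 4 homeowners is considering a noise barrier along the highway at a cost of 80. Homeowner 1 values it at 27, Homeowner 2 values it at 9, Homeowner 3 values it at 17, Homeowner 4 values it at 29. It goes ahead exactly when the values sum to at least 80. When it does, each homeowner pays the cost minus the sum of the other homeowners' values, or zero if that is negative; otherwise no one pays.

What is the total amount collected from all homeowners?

Total value 82 ≥ cost 80, so it is built.
Homeowner 1: others sum to 55; max(0, 80 - 55) = 25.
Homeowner 2: others sum to 73; max(0, 80 - 73) = 7.
Homeowner 3: others sum to 65; max(0, 80 - 65) = 15.
Homeowner 4: others sum to 53; max(0, 80 - 53) = 27.
Total collected = 25 + 7 + 15 + 27 = 74.

74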